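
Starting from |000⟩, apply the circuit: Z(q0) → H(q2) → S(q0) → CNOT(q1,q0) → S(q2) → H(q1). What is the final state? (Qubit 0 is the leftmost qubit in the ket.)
1/2|000⟩ + (1/2)i|001⟩ + 1/2|010⟩ + (1/2)i|011⟩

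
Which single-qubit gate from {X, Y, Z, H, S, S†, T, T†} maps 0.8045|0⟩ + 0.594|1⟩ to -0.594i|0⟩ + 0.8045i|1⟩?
Y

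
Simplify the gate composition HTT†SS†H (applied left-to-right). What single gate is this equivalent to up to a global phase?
I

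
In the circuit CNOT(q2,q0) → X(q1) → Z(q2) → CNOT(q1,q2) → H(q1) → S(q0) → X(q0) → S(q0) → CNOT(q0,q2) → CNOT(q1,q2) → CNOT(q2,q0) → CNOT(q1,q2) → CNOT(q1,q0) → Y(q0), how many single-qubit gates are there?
7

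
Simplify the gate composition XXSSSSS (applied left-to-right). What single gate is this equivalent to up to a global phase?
S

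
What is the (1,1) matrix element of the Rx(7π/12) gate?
0.6088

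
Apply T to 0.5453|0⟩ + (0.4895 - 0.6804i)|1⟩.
0.5453|0⟩ + (0.8272 - 0.135i)|1⟩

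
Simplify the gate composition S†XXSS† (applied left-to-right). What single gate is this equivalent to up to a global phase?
S†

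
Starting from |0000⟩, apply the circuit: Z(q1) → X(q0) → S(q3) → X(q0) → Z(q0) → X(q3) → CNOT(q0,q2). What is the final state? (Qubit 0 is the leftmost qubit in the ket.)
|0001⟩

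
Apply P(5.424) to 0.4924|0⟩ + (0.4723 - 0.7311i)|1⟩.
0.4924|0⟩ + (-0.2452 - 0.8351i)|1⟩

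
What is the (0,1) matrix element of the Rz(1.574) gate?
0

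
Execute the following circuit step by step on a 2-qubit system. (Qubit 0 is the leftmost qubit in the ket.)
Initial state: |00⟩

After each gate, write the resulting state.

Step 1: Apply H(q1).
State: 1/√2|00⟩ + 1/√2|01⟩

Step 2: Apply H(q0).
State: 1/2|00⟩ + 1/2|01⟩ + 1/2|10⟩ + 1/2|11⟩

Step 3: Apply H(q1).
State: 1/√2|00⟩ + 1/√2|10⟩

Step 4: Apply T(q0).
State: 1/√2|00⟩ + (1/2 + (1/2)i)|10⟩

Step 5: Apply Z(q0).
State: 1/√2|00⟩ + (-1/2 - (1/2)i)|10⟩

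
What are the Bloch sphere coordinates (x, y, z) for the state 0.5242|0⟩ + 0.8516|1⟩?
(0.8928, 0, -0.4504)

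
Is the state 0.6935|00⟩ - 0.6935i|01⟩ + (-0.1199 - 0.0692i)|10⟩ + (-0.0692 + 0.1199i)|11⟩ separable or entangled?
Separable

Writing the state as a|00⟩ + b|01⟩ + c|10⟩ + d|11⟩, it is a product state iff ad − bc = 0.
Here (a, b, c, d) = (0.6935, -0.6935i, (-0.1199 - 0.0692i), (-0.0692 + 0.1199i)): ad − bc = (0.6935)(-0.0692 + 0.1199i) − (-0.6935i)(-0.1199 - 0.0692i) = 0, so the state is separable.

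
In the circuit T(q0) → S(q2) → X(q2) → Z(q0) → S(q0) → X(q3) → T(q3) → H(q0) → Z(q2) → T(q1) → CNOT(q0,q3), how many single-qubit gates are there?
10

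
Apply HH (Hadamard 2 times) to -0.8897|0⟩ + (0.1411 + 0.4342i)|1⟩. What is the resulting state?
-0.8897|0⟩ + (0.1411 + 0.4342i)|1⟩

H² = I, so an even number of Hadamards cancels: H^2 = I and the state is unchanged.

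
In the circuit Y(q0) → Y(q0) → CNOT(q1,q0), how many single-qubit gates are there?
2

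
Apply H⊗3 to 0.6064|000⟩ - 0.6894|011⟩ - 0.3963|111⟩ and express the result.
-0.1695|000⟩ + 0.5982|001⟩ + 0.5982|010⟩ - 0.1695|011⟩ + 0.1108|100⟩ + 0.318|101⟩ + 0.318|110⟩ + 0.1108|111⟩

H⊗3 gives amp(|y⟩) = (1/2√2) Σ_x (−1)^(x·y) amp(|x⟩), where x·y is the number of positions in which both x and y have a 1.
|000⟩: (0.6064 - 0.6894 - 0.3963)/(2√2) = -0.1695
|001⟩: (0.6064 + 0.6894 + 0.3963)/(2√2) = 0.5982
|010⟩: (0.6064 + 0.6894 + 0.3963)/(2√2) = 0.5982
|011⟩: (0.6064 - 0.6894 - 0.3963)/(2√2) = -0.1695
|100⟩: (0.6064 - 0.6894 + 0.3963)/(2√2) = 0.1108
|101⟩: (0.6064 + 0.6894 - 0.3963)/(2√2) = 0.318
|110⟩: (0.6064 + 0.6894 - 0.3963)/(2√2) = 0.318
|111⟩: (0.6064 - 0.6894 + 0.3963)/(2√2) = 0.1108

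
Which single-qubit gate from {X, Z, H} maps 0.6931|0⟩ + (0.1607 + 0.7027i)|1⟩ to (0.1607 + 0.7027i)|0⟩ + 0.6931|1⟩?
X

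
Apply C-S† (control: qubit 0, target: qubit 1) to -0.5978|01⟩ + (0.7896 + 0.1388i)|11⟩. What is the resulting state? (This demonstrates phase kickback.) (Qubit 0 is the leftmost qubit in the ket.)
-0.5978|01⟩ + (0.1388 - 0.7896i)|11⟩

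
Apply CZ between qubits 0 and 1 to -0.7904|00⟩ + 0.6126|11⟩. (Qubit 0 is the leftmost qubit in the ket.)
-0.7904|00⟩ - 0.6126|11⟩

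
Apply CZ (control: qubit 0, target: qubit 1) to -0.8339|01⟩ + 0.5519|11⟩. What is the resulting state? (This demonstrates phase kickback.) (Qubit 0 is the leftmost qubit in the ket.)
-0.8339|01⟩ - 0.5519|11⟩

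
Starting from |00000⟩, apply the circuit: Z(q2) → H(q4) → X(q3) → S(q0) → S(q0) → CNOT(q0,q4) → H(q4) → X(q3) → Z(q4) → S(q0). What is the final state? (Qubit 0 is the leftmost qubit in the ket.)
|00000⟩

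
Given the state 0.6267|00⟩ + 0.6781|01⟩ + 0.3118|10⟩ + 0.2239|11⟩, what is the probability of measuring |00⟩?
0.3928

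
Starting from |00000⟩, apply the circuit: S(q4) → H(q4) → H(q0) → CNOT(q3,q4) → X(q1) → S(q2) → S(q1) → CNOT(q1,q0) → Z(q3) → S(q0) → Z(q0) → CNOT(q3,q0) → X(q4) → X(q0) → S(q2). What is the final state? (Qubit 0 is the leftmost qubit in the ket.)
1/2|01000⟩ + 1/2|01001⟩ + (1/2)i|11000⟩ + (1/2)i|11001⟩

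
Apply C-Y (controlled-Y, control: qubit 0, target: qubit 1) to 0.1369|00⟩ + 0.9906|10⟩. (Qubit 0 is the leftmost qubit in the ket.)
0.1369|00⟩ + 0.9906i|11⟩

C-Y leaves the control-|0⟩ kets |00⟩, |01⟩ unchanged and applies Y to qubit 1 on the control-|1⟩ pair (|10⟩, |11⟩).
Y = [[0, -i], [i, 0]].
With a = amp(|10⟩) = 0.9906 and b = amp(|11⟩) = 0:
new amp(|10⟩) = (-i)·b = 0
new amp(|11⟩) = (i)·a = 0.9906i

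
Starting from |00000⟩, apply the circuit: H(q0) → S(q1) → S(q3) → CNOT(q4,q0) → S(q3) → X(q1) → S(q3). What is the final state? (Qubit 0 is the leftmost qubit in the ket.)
1/√2|01000⟩ + 1/√2|11000⟩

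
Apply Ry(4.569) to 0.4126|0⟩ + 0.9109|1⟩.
-0.9587|0⟩ - 0.2844|1⟩

Ry(4.569) = [[cos(θ/2), −sin(θ/2)], [sin(θ/2), cos(θ/2)]]; θ = 4.569, cos(θ/2) ≈ -0.654638, sin(θ/2) ≈ 0.755943.
With a = amp(|0⟩) = 0.4126 and b = amp(|1⟩) = 0.9109:
new amp(|0⟩) = (-0.654638)·a + (-0.755943)·b = -0.9587
new amp(|1⟩) = (0.755943)·a + (-0.654638)·b = -0.2844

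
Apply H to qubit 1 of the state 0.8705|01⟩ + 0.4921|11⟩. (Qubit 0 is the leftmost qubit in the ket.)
0.6155|00⟩ - 0.6155|01⟩ + 0.348|10⟩ - 0.348|11⟩

H on qubit 1 mixes each pair of kets that differ only in qubit 1: amplitudes (a, b) of (|…0…⟩, |…1…⟩) become ((a + b)/√2, (a − b)/√2). Kets absent from the input have amplitude 0.
(|00⟩, |01⟩): (a, b) = (0, 0.8705) → (0.6155, -0.6155)
(|10⟩, |11⟩): (a, b) = (0, 0.4921) → (0.348, -0.348)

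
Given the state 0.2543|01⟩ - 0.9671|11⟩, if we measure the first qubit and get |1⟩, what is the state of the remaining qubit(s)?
-|1⟩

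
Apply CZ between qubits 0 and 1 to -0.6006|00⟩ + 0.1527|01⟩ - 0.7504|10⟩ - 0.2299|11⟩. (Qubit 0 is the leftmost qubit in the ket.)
-0.6006|00⟩ + 0.1527|01⟩ - 0.7504|10⟩ + 0.2299|11⟩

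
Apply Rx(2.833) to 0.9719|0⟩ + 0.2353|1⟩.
(0.1494 - 0.2325i)|0⟩ + (0.03616 - 0.9604i)|1⟩

Rx(2.833) = [[cos(θ/2), −i·sin(θ/2)], [−i·sin(θ/2), cos(θ/2)]]; θ = 2.833, cos(θ/2) ≈ 0.153685, sin(θ/2) ≈ 0.98812.
With a = amp(|0⟩) = 0.9719 and b = amp(|1⟩) = 0.2353:
new amp(|0⟩) = (0.153685)·a + (-0.98812i)·b = (0.1494 - 0.2325i)
new amp(|1⟩) = (-0.98812i)·a + (0.153685)·b = (0.03616 - 0.9604i)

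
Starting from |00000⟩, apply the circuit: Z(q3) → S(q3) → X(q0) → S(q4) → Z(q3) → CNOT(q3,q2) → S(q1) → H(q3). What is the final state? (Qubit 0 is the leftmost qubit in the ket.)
1/√2|10000⟩ + 1/√2|10010⟩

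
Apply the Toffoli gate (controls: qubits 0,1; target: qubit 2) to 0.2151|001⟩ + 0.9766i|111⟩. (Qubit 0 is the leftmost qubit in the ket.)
0.2151|001⟩ + 0.9766i|110⟩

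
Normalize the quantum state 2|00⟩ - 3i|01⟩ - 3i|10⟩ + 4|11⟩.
0.3244|00⟩ - 0.4867i|01⟩ - 0.4867i|10⟩ + 0.6489|11⟩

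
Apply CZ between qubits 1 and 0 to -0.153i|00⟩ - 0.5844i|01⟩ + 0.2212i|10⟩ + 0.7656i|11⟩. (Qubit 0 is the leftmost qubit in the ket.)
-0.153i|00⟩ - 0.5844i|01⟩ + 0.2212i|10⟩ - 0.7656i|11⟩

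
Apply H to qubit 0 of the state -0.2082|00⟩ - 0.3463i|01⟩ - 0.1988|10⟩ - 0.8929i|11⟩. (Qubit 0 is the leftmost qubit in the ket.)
-0.2878|00⟩ - 0.8762i|01⟩ - 0.006647|10⟩ + 0.3865i|11⟩

H on qubit 0 mixes each pair of kets that differ only in qubit 0: amplitudes (a, b) of (|…0…⟩, |…1…⟩) become ((a + b)/√2, (a − b)/√2). Kets absent from the input have amplitude 0.
(|00⟩, |10⟩): (a, b) = (-0.2082, -0.1988) → (-0.2878, -0.006647)
(|01⟩, |11⟩): (a, b) = (-0.3463i, -0.8929i) → (-0.8762i, 0.3865i)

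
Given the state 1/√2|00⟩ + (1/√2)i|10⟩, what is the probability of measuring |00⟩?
1/2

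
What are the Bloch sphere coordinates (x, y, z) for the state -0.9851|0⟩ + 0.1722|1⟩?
(-0.3393, 0, 0.9408)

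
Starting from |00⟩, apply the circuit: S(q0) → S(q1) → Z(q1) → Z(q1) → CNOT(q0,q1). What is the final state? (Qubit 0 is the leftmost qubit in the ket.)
|00⟩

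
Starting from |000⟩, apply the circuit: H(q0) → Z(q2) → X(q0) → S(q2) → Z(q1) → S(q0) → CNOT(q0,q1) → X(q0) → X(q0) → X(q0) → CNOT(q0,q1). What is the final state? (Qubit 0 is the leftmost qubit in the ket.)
(1/√2)i|010⟩ + 1/√2|110⟩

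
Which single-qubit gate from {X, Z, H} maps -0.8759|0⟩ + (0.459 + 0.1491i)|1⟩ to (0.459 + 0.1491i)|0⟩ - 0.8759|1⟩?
X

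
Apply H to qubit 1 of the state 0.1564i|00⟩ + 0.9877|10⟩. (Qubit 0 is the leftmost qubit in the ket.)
0.1106i|00⟩ + 0.1106i|01⟩ + 0.6984|10⟩ + 0.6984|11⟩

H on qubit 1 mixes each pair of kets that differ only in qubit 1: amplitudes (a, b) of (|…0…⟩, |…1…⟩) become ((a + b)/√2, (a − b)/√2). Kets absent from the input have amplitude 0.
(|00⟩, |01⟩): (a, b) = (0.1564i, 0) → (0.1106i, 0.1106i)
(|10⟩, |11⟩): (a, b) = (0.9877, 0) → (0.6984, 0.6984)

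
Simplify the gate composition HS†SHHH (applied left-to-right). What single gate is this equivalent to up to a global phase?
I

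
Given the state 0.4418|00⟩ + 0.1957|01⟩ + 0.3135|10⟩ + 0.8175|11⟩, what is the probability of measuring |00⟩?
0.1952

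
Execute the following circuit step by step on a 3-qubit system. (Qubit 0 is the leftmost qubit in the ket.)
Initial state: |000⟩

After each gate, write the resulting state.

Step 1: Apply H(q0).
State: 1/√2|000⟩ + 1/√2|100⟩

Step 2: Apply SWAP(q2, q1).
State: 1/√2|000⟩ + 1/√2|100⟩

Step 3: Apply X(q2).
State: 1/√2|001⟩ + 1/√2|101⟩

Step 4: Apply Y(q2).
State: -(1/√2)i|000⟩ - (1/√2)i|100⟩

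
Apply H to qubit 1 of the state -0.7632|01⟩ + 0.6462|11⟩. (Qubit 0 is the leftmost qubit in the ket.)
-0.5397|00⟩ + 0.5397|01⟩ + 0.4569|10⟩ - 0.4569|11⟩

H on qubit 1 mixes each pair of kets that differ only in qubit 1: amplitudes (a, b) of (|…0…⟩, |…1…⟩) become ((a + b)/√2, (a − b)/√2). Kets absent from the input have amplitude 0.
(|00⟩, |01⟩): (a, b) = (0, -0.7632) → (-0.5397, 0.5397)
(|10⟩, |11⟩): (a, b) = (0, 0.6462) → (0.4569, -0.4569)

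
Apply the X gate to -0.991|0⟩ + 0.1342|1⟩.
0.1342|0⟩ - 0.991|1⟩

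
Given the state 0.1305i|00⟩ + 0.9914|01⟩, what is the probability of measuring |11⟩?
0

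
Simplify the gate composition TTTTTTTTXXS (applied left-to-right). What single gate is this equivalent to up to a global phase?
S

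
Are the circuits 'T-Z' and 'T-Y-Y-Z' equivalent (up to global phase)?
Yes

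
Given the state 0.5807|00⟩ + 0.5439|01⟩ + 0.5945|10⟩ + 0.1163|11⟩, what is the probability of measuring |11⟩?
0.01353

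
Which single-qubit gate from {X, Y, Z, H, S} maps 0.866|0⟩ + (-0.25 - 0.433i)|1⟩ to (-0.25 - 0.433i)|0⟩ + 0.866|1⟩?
X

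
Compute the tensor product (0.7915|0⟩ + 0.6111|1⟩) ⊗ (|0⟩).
0.7915|00⟩ + 0.6111|10⟩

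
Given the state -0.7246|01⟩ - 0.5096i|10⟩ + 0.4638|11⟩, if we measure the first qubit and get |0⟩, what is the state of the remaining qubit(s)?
-|1⟩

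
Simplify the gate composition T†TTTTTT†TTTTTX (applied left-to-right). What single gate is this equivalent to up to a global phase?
X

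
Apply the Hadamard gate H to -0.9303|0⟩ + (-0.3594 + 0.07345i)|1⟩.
(-0.912 + 0.05194i)|0⟩ + (-0.4037 - 0.05194i)|1⟩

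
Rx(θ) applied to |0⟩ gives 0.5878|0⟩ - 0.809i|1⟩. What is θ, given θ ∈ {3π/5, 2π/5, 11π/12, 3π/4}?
3π/5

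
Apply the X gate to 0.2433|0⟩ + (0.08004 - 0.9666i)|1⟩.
(0.08004 - 0.9666i)|0⟩ + 0.2433|1⟩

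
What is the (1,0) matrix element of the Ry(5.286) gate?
0.4782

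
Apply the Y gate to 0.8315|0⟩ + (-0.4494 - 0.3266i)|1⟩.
(-0.3266 + 0.4494i)|0⟩ + 0.8315i|1⟩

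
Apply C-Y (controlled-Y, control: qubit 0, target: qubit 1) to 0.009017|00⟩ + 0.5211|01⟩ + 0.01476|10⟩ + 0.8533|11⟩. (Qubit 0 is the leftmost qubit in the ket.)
0.009017|00⟩ + 0.5211|01⟩ - 0.8533i|10⟩ + 0.01476i|11⟩

C-Y leaves the control-|0⟩ kets |00⟩, |01⟩ unchanged and applies Y to qubit 1 on the control-|1⟩ pair (|10⟩, |11⟩).
Y = [[0, -i], [i, 0]].
With a = amp(|10⟩) = 0.01476 and b = amp(|11⟩) = 0.8533:
new amp(|10⟩) = (-i)·b = -0.8533i
new amp(|11⟩) = (i)·a = 0.01476i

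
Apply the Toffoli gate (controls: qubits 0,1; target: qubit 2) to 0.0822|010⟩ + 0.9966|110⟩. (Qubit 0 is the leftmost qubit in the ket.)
0.0822|010⟩ + 0.9966|111⟩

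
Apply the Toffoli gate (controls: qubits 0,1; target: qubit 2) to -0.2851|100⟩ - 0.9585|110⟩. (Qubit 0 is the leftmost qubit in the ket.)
-0.2851|100⟩ - 0.9585|111⟩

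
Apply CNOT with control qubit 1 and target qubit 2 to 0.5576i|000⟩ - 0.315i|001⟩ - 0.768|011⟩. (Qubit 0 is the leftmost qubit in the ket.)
0.5576i|000⟩ - 0.315i|001⟩ - 0.768|010⟩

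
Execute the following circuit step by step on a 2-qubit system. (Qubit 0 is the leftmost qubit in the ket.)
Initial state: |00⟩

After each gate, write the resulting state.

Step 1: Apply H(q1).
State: 1/√2|00⟩ + 1/√2|01⟩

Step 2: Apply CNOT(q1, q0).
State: 1/√2|00⟩ + 1/√2|11⟩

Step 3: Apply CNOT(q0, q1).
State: 1/√2|00⟩ + 1/√2|10⟩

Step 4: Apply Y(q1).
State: (1/√2)i|01⟩ + (1/√2)i|11⟩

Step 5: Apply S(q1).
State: -1/√2|01⟩ - 1/√2|11⟩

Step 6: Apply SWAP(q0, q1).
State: -1/√2|10⟩ - 1/√2|11⟩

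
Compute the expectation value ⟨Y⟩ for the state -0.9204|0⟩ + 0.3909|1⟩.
0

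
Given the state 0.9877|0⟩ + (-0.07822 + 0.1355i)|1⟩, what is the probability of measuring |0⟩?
0.9756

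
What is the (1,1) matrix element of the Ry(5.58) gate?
-0.9388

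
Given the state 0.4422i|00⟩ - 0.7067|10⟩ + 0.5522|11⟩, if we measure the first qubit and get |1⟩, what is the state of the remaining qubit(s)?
-0.788|0⟩ + 0.6157|1⟩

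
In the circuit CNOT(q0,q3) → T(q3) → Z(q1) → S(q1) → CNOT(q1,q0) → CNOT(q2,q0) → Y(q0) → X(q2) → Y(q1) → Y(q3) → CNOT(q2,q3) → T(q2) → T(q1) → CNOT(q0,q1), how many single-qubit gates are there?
9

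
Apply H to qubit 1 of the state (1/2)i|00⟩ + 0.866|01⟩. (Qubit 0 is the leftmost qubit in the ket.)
(0.6124 + (1/√8)i)|00⟩ + (-0.6124 + (1/√8)i)|01⟩

H on qubit 1 mixes each pair of kets that differ only in qubit 1: amplitudes (a, b) of (|…0…⟩, |…1…⟩) become ((a + b)/√2, (a − b)/√2). Kets absent from the input have amplitude 0.
(|00⟩, |01⟩): (a, b) = ((1/2)i, 0.866) → ((0.6124 + (1/√8)i), (-0.6124 + (1/√8)i))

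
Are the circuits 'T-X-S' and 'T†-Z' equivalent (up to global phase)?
No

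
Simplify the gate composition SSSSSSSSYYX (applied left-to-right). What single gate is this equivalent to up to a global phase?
X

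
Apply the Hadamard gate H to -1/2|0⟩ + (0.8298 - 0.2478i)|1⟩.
(0.2332 - 0.1752i)|0⟩ + (-0.9403 + 0.1752i)|1⟩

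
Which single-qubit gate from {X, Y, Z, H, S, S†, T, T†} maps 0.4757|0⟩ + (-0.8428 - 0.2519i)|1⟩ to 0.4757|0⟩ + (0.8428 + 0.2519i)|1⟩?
Z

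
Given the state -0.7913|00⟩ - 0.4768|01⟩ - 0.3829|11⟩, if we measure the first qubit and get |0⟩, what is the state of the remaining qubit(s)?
-0.8565|0⟩ - 0.5161|1⟩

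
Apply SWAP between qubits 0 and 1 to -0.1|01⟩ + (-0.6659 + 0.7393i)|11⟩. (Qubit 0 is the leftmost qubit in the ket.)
-0.1|10⟩ + (-0.6659 + 0.7393i)|11⟩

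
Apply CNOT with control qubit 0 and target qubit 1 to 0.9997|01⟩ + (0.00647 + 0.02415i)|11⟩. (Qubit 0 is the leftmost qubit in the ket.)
0.9997|01⟩ + (0.00647 + 0.02415i)|10⟩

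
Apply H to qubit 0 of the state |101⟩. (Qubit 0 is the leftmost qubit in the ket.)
1/√2|001⟩ - 1/√2|101⟩

H on qubit 0 mixes each pair of kets that differ only in qubit 0: amplitudes (a, b) of (|…0…⟩, |…1…⟩) become ((a + b)/√2, (a − b)/√2). Kets absent from the input have amplitude 0.
(|001⟩, |101⟩): (a, b) = (0, 1) → (1/√2, -1/√2)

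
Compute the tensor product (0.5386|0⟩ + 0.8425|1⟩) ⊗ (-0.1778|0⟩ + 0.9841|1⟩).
-0.09576|00⟩ + 0.53|01⟩ - 0.1498|10⟩ + 0.8291|11⟩

amp(|b₁b₂…⟩) = product of the factor amplitudes for bits b₁, b₂, …; only kets whose every factor amplitude is nonzero survive.
|00⟩: (0.5386)(-0.1778) = -0.09576
|01⟩: (0.5386)(0.9841) = 0.53
|10⟩: (0.8425)(-0.1778) = -0.1498
|11⟩: (0.8425)(0.9841) = 0.8291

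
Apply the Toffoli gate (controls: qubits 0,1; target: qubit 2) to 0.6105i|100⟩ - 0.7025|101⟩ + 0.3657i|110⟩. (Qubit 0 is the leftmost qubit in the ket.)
0.6105i|100⟩ - 0.7025|101⟩ + 0.3657i|111⟩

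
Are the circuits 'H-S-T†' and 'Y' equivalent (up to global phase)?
No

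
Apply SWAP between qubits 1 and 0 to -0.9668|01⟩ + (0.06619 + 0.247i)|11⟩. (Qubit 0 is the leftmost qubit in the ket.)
-0.9668|10⟩ + (0.06619 + 0.247i)|11⟩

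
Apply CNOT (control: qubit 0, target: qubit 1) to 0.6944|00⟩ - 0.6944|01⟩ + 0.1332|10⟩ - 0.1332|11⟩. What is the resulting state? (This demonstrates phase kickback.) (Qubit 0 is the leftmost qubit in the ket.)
0.6944|00⟩ - 0.6944|01⟩ - 0.1332|10⟩ + 0.1332|11⟩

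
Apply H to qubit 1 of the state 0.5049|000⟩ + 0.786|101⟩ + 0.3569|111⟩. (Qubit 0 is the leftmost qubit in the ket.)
0.357|000⟩ + 0.357|010⟩ + 0.8082|101⟩ + 0.3034|111⟩

H on qubit 1 mixes each pair of kets that differ only in qubit 1: amplitudes (a, b) of (|…0…⟩, |…1…⟩) become ((a + b)/√2, (a − b)/√2). Kets absent from the input have amplitude 0.
(|000⟩, |010⟩): (a, b) = (0.5049, 0) → (0.357, 0.357)
(|101⟩, |111⟩): (a, b) = (0.786, 0.3569) → (0.8082, 0.3034)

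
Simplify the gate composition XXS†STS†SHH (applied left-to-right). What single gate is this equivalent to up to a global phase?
T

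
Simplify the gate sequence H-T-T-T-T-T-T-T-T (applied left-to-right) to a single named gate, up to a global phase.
H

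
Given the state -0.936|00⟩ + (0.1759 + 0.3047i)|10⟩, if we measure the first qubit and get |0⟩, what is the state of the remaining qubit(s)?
-|0⟩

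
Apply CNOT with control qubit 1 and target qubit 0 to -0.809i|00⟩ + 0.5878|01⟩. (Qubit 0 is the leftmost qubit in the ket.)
-0.809i|00⟩ + 0.5878|11⟩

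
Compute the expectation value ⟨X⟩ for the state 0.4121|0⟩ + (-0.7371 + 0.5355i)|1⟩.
-0.6075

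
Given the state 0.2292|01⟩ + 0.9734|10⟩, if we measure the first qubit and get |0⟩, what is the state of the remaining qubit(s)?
|1⟩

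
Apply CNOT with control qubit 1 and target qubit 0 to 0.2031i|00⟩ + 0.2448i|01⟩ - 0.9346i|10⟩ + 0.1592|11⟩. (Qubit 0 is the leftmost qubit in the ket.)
0.2031i|00⟩ + 0.1592|01⟩ - 0.9346i|10⟩ + 0.2448i|11⟩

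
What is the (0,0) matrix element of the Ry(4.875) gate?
-0.7622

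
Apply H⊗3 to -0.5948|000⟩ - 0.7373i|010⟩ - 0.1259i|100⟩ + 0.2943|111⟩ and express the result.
(-0.1062 - 0.3052i)|000⟩ + (-0.3143 - 0.3052i)|001⟩ + (-0.3143 + 0.2162i)|010⟩ + (-0.1062 + 0.2162i)|011⟩ + (-0.3143 - 0.2162i)|100⟩ + (-0.1062 - 0.2162i)|101⟩ + (-0.1062 + 0.3052i)|110⟩ + (-0.3143 + 0.3052i)|111⟩

H⊗3 gives amp(|y⟩) = (1/2√2) Σ_x (−1)^(x·y) amp(|x⟩), where x·y is the number of positions in which both x and y have a 1.
|000⟩: (-0.5948 - 0.7373i - 0.1259i + 0.2943)/(2√2) = (-0.1062 - 0.3052i)
|001⟩: (-0.5948 - 0.7373i - 0.1259i - 0.2943)/(2√2) = (-0.3143 - 0.3052i)
|010⟩: (-0.5948 + 0.7373i - 0.1259i - 0.2943)/(2√2) = (-0.3143 + 0.2162i)
|011⟩: (-0.5948 + 0.7373i - 0.1259i + 0.2943)/(2√2) = (-0.1062 + 0.2162i)
|100⟩: (-0.5948 - 0.7373i + 0.1259i - 0.2943)/(2√2) = (-0.3143 - 0.2162i)
|101⟩: (-0.5948 - 0.7373i + 0.1259i + 0.2943)/(2√2) = (-0.1062 - 0.2162i)
|110⟩: (-0.5948 + 0.7373i + 0.1259i + 0.2943)/(2√2) = (-0.1062 + 0.3052i)
|111⟩: (-0.5948 + 0.7373i + 0.1259i - 0.2943)/(2√2) = (-0.3143 + 0.3052i)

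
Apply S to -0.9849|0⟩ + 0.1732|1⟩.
-0.9849|0⟩ + 0.1732i|1⟩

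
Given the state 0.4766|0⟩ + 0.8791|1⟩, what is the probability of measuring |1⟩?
0.7728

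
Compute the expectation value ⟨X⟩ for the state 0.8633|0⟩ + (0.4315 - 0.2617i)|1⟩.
0.745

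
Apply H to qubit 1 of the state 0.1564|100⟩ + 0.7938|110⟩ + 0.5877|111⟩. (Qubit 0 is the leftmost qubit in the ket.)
0.6719|100⟩ + 0.4156|101⟩ - 0.4507|110⟩ - 0.4156|111⟩

H on qubit 1 mixes each pair of kets that differ only in qubit 1: amplitudes (a, b) of (|…0…⟩, |…1…⟩) become ((a + b)/√2, (a − b)/√2). Kets absent from the input have amplitude 0.
(|100⟩, |110⟩): (a, b) = (0.1564, 0.7938) → (0.6719, -0.4507)
(|101⟩, |111⟩): (a, b) = (0, 0.5877) → (0.4156, -0.4156)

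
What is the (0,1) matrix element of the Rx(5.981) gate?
-0.1505i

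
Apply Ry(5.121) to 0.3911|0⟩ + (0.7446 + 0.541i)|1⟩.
(-0.7356 - 0.297i)|0⟩ + (-0.4077 - 0.4522i)|1⟩

Ry(5.121) = [[cos(θ/2), −sin(θ/2)], [sin(θ/2), cos(θ/2)]]; θ = 5.121, cos(θ/2) ≈ -0.835863, sin(θ/2) ≈ 0.548938.
With a = amp(|0⟩) = 0.3911 and b = amp(|1⟩) = (0.7446 + 0.541i):
new amp(|0⟩) = (-0.835863)·a + (-0.548938)·b = (-0.7356 - 0.297i)
new amp(|1⟩) = (0.548938)·a + (-0.835863)·b = (-0.4077 - 0.4522i)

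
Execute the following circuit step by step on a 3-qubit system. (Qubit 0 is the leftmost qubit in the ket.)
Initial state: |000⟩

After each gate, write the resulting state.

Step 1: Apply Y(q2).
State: i|001⟩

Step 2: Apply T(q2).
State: (-1/√2 + (1/√2)i)|001⟩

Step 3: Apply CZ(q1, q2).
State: (-1/√2 + (1/√2)i)|001⟩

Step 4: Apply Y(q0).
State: (-1/√2 - (1/√2)i)|101⟩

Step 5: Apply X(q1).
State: (-1/√2 - (1/√2)i)|111⟩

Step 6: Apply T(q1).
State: -i|111⟩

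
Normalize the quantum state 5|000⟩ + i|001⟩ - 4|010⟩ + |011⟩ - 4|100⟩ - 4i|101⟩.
1/√3|000⟩ + 0.1155i|001⟩ - 0.4619|010⟩ + 0.1155|011⟩ - 0.4619|100⟩ - 0.4619i|101⟩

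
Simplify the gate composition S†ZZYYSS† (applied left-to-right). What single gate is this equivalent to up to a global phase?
S†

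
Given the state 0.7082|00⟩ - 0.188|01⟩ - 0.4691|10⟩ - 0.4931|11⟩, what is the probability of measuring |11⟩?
0.2431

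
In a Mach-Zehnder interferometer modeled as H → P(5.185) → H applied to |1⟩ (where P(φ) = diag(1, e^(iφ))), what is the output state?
(0.2724 + 0.4452i)|0⟩ + (0.7276 - 0.4452i)|1⟩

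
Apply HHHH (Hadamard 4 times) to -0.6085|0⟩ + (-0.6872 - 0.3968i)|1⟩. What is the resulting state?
-0.6085|0⟩ + (-0.6872 - 0.3968i)|1⟩

H² = I, so an even number of Hadamards cancels: H^4 = I and the state is unchanged.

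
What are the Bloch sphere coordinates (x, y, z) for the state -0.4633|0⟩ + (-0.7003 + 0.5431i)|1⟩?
(0.6489, -0.5032, -0.5707)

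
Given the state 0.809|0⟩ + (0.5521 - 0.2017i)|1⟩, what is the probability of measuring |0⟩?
0.6545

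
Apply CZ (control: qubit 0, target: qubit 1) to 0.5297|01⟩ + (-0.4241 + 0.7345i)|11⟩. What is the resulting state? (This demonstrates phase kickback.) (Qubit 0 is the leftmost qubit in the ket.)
0.5297|01⟩ + (0.4241 - 0.7345i)|11⟩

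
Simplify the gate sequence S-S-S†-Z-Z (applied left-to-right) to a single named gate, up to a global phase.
S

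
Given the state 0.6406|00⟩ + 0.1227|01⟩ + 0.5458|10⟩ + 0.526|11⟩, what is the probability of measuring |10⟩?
0.2979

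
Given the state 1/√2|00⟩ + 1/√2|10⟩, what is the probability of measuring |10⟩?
1/2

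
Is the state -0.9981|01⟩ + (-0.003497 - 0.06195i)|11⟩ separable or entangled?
Separable

Writing the state as a|00⟩ + b|01⟩ + c|10⟩ + d|11⟩, it is a product state iff ad − bc = 0.
Here (a, b, c, d) = (0, -0.9981, 0, (-0.003497 - 0.06195i)): ad − bc = (0)(-0.003497 - 0.06195i) − (-0.9981)(0) = 0, so the state is separable.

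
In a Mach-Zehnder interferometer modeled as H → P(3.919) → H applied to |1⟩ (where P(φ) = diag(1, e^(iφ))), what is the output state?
(0.8564 + 0.3507i)|0⟩ + (0.1436 - 0.3507i)|1⟩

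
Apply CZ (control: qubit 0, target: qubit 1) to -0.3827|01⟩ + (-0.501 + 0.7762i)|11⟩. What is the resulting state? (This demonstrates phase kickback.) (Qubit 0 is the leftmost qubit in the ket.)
-0.3827|01⟩ + (0.501 - 0.7762i)|11⟩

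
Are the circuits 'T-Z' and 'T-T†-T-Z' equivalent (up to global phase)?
Yes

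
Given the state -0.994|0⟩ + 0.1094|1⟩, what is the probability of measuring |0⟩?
0.988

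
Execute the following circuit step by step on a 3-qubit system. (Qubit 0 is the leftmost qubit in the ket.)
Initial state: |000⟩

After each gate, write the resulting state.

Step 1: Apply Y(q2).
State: i|001⟩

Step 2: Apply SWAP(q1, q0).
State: i|001⟩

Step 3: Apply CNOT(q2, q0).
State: i|101⟩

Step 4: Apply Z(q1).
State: i|101⟩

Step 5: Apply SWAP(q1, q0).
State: i|011⟩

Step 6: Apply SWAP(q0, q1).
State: i|101⟩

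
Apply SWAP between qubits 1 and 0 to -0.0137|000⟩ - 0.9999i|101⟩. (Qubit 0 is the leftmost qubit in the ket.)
-0.0137|000⟩ - 0.9999i|011⟩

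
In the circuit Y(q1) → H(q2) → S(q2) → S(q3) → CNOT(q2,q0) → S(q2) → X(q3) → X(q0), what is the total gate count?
8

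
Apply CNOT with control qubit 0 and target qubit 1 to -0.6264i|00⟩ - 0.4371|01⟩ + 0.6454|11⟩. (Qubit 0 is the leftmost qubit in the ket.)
-0.6264i|00⟩ - 0.4371|01⟩ + 0.6454|10⟩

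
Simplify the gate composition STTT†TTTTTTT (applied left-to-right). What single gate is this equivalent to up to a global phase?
S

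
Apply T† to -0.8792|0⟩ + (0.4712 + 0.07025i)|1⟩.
-0.8792|0⟩ + (0.3829 - 0.2835i)|1⟩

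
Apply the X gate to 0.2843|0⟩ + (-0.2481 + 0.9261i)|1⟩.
(-0.2481 + 0.9261i)|0⟩ + 0.2843|1⟩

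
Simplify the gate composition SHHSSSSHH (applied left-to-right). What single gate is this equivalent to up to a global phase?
S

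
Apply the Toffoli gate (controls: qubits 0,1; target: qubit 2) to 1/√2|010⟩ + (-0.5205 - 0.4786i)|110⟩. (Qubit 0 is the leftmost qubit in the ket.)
1/√2|010⟩ + (-0.5205 - 0.4786i)|111⟩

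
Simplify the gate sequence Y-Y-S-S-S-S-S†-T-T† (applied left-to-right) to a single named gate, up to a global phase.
S†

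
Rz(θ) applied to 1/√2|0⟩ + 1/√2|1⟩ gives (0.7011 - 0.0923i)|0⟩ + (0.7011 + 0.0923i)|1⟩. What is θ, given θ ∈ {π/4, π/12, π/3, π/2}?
π/12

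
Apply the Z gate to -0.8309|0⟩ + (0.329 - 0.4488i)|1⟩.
-0.8309|0⟩ + (-0.329 + 0.4488i)|1⟩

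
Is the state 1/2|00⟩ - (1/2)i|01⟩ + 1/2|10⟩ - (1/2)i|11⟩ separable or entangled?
Separable

Writing the state as a|00⟩ + b|01⟩ + c|10⟩ + d|11⟩, it is a product state iff ad − bc = 0.
Here (a, b, c, d) = (1/2, -(1/2)i, 1/2, -(1/2)i): ad − bc = (1/2)(-(1/2)i) − (-(1/2)i)(1/2) = 0, so the state is separable.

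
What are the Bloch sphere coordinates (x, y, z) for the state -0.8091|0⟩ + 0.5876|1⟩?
(-0.9509, 0, 0.3094)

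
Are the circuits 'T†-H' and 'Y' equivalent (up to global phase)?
No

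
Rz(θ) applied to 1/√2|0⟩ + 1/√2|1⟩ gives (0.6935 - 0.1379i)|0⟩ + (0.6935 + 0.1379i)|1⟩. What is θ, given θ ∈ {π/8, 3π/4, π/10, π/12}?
π/8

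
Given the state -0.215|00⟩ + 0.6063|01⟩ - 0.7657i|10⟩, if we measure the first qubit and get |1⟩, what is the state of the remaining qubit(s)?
-i|0⟩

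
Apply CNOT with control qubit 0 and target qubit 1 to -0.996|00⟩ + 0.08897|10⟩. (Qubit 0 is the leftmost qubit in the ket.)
-0.996|00⟩ + 0.08897|11⟩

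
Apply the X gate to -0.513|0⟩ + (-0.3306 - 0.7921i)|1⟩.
(-0.3306 - 0.7921i)|0⟩ - 0.513|1⟩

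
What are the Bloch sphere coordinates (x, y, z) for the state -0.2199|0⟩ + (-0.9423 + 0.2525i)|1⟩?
(0.4144, -0.111, -0.9033)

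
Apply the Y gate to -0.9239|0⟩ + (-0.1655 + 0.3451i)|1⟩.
(0.3451 + 0.1655i)|0⟩ - 0.9239i|1⟩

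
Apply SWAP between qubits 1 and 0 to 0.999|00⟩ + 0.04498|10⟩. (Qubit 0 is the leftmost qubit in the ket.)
0.999|00⟩ + 0.04498|01⟩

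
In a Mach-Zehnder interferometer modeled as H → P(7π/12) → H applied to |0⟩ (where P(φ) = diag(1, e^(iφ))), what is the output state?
(0.3706 + 0.483i)|0⟩ + (0.6294 - 0.483i)|1⟩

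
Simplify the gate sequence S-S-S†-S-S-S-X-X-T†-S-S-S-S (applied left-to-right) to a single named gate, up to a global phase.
T†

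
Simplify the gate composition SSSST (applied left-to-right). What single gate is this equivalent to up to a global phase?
T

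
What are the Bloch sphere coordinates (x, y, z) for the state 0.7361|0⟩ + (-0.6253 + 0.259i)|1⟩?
(-0.9206, 0.3813, 0.08376)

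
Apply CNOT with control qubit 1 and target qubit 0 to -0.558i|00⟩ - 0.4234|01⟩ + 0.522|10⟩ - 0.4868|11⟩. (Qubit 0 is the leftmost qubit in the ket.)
-0.558i|00⟩ - 0.4868|01⟩ + 0.522|10⟩ - 0.4234|11⟩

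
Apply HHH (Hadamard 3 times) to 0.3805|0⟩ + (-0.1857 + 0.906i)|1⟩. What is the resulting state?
(0.1377 + 0.6406i)|0⟩ + (0.4004 - 0.6406i)|1⟩

H² = I, so H^3 = H: a single Hadamard. With (a, b) = (0.3805, (-0.1857 + 0.906i)), H gives ((a + b)/√2, (a − b)/√2) = ((0.1377 + 0.6406i), (0.4004 - 0.6406i)).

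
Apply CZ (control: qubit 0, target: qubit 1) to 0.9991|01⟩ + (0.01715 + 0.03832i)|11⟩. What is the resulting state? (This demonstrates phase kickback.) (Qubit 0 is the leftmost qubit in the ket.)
0.9991|01⟩ + (-0.01715 - 0.03832i)|11⟩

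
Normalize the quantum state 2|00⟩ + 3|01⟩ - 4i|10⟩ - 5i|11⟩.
0.2722|00⟩ + 1/√6|01⟩ - 0.5443i|10⟩ - 0.6804i|11⟩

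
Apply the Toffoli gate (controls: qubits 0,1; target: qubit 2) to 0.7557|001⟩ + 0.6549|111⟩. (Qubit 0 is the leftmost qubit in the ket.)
0.7557|001⟩ + 0.6549|110⟩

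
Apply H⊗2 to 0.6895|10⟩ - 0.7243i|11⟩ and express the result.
(0.3448 - 0.3622i)|00⟩ + (0.3448 + 0.3622i)|01⟩ + (-0.3448 + 0.3622i)|10⟩ + (-0.3448 - 0.3622i)|11⟩

H⊗2 gives amp(|y⟩) = (1/2) Σ_x (−1)^(x·y) amp(|x⟩), where x·y is the number of positions in which both x and y have a 1.
|00⟩: (0.6895 - 0.7243i)/2 = (0.3448 - 0.3622i)
|01⟩: (0.6895 + 0.7243i)/2 = (0.3448 + 0.3622i)
|10⟩: (-0.6895 + 0.7243i)/2 = (-0.3448 + 0.3622i)
|11⟩: (-0.6895 - 0.7243i)/2 = (-0.3448 - 0.3622i)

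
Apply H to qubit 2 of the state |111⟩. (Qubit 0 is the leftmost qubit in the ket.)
1/√2|110⟩ - 1/√2|111⟩

H on qubit 2 mixes each pair of kets that differ only in qubit 2: amplitudes (a, b) of (|…0…⟩, |…1…⟩) become ((a + b)/√2, (a − b)/√2). Kets absent from the input have amplitude 0.
(|110⟩, |111⟩): (a, b) = (0, 1) → (1/√2, -1/√2)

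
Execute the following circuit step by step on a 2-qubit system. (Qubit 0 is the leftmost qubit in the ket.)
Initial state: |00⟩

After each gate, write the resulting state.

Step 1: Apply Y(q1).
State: i|01⟩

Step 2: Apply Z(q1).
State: -i|01⟩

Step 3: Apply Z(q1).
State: i|01⟩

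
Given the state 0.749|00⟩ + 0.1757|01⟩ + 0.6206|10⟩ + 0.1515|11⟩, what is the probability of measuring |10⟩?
0.3851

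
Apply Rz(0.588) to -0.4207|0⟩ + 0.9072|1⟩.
(-0.4026 + 0.1219i)|0⟩ + (0.8683 + 0.2629i)|1⟩

Rz(0.588) = [[e^(−iθ/2), 0], [0, e^(iθ/2)]] with e^(±iθ/2) = cos(θ/2) ± i·sin(θ/2); θ = 0.588, cos(θ/2) ≈ 0.957092, sin(θ/2) ≈ 0.289783.
With a = amp(|0⟩) = -0.4207 and b = amp(|1⟩) = 0.9072:
new amp(|0⟩) = (0.957092 - 0.289783i)·a = (-0.4026 + 0.1219i)
new amp(|1⟩) = (0.957092 + 0.289783i)·b = (0.8683 + 0.2629i)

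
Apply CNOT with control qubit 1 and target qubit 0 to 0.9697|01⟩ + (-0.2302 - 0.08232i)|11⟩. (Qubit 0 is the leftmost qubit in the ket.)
(-0.2302 - 0.08232i)|01⟩ + 0.9697|11⟩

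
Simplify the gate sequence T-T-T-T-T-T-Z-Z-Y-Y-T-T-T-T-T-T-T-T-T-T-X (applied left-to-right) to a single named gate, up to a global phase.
X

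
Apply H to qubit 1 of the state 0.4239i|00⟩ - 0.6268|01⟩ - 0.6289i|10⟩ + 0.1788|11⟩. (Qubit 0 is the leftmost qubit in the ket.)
(-0.4432 + 0.2997i)|00⟩ + (0.4432 + 0.2997i)|01⟩ + (0.1264 - 0.4447i)|10⟩ + (-0.1264 - 0.4447i)|11⟩

H on qubit 1 mixes each pair of kets that differ only in qubit 1: amplitudes (a, b) of (|…0…⟩, |…1…⟩) become ((a + b)/√2, (a − b)/√2). Kets absent from the input have amplitude 0.
(|00⟩, |01⟩): (a, b) = (0.4239i, -0.6268) → ((-0.4432 + 0.2997i), (0.4432 + 0.2997i))
(|10⟩, |11⟩): (a, b) = (-0.6289i, 0.1788) → ((0.1264 - 0.4447i), (-0.1264 - 0.4447i))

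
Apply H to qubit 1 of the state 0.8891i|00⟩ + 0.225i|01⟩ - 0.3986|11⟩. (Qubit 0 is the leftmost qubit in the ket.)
0.7878i|00⟩ + 0.4696i|01⟩ - 0.2819|10⟩ + 0.2819|11⟩

H on qubit 1 mixes each pair of kets that differ only in qubit 1: amplitudes (a, b) of (|…0…⟩, |…1…⟩) become ((a + b)/√2, (a − b)/√2). Kets absent from the input have amplitude 0.
(|00⟩, |01⟩): (a, b) = (0.8891i, 0.225i) → (0.7878i, 0.4696i)
(|10⟩, |11⟩): (a, b) = (0, -0.3986) → (-0.2819, 0.2819)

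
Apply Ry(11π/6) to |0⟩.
-0.9659|0⟩ + 0.2588|1⟩

Ry(11π/6) = [[cos(θ/2), −sin(θ/2)], [sin(θ/2), cos(θ/2)]]; θ = 11π/6, cos(θ/2) ≈ -0.965926, sin(θ/2) ≈ 0.258819.
With a = amp(|0⟩) = 1 and b = amp(|1⟩) = 0:
new amp(|0⟩) = (-0.965926)·a + (-0.258819)·b = -0.9659
new amp(|1⟩) = (0.258819)·a + (-0.965926)·b = 0.2588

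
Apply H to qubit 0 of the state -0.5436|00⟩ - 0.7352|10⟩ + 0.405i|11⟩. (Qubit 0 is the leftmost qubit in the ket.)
-0.9042|00⟩ + 0.2864i|01⟩ + 0.1355|10⟩ - 0.2864i|11⟩

H on qubit 0 mixes each pair of kets that differ only in qubit 0: amplitudes (a, b) of (|…0…⟩, |…1…⟩) become ((a + b)/√2, (a − b)/√2). Kets absent from the input have amplitude 0.
(|00⟩, |10⟩): (a, b) = (-0.5436, -0.7352) → (-0.9042, 0.1355)
(|01⟩, |11⟩): (a, b) = (0, 0.405i) → (0.2864i, -0.2864i)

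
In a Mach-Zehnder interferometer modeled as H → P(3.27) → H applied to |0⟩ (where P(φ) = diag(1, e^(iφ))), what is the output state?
(0.004116 - 0.06403i)|0⟩ + (0.9959 + 0.06403i)|1⟩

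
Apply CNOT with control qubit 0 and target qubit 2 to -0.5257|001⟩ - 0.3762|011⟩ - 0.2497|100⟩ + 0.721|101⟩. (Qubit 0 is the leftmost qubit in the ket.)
-0.5257|001⟩ - 0.3762|011⟩ + 0.721|100⟩ - 0.2497|101⟩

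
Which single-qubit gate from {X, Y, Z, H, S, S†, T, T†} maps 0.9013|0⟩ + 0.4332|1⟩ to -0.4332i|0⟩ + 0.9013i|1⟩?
Y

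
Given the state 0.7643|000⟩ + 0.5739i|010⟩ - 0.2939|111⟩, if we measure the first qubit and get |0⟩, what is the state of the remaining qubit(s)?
0.7997|00⟩ + 0.6005i|10⟩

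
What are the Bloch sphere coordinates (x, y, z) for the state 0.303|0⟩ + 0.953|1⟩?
(0.5775, 0, -0.8164)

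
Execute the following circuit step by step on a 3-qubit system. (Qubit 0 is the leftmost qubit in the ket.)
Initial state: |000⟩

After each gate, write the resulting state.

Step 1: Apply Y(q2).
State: i|001⟩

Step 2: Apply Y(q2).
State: |000⟩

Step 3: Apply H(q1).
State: 1/√2|000⟩ + 1/√2|010⟩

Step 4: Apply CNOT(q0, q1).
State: 1/√2|000⟩ + 1/√2|010⟩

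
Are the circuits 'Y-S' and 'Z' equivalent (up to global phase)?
No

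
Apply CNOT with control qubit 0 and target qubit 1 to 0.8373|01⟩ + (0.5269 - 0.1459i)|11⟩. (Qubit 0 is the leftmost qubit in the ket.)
0.8373|01⟩ + (0.5269 - 0.1459i)|10⟩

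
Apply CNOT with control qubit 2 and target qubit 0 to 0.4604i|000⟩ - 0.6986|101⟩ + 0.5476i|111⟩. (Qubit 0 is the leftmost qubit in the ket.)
0.4604i|000⟩ - 0.6986|001⟩ + 0.5476i|011⟩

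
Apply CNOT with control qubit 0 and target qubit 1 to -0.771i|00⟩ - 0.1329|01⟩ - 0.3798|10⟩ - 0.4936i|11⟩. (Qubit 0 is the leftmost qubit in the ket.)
-0.771i|00⟩ - 0.1329|01⟩ - 0.4936i|10⟩ - 0.3798|11⟩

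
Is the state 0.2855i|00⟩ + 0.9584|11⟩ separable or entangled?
Entangled

Writing the state as a|00⟩ + b|01⟩ + c|10⟩ + d|11⟩, it is a product state iff ad − bc = 0.
Here (a, b, c, d) = (0.2855i, 0, 0, 0.9584): ad − bc = (0.2855i)(0.9584) − (0)(0) = 0.2736i ≠ 0, so the state is entangled.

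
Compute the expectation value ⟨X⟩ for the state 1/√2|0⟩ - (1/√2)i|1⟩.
0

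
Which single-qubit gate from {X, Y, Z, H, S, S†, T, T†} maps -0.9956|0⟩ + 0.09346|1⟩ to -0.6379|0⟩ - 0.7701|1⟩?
H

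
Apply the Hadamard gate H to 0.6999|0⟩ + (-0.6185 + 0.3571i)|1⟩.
(0.05756 + 0.2525i)|0⟩ + (0.9322 - 0.2525i)|1⟩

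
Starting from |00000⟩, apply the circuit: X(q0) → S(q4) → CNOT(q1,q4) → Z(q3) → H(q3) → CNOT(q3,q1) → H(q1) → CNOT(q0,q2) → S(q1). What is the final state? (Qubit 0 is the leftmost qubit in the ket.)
1/2|10100⟩ + 1/2|10110⟩ + (1/2)i|11100⟩ - (1/2)i|11110⟩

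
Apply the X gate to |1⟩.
|0⟩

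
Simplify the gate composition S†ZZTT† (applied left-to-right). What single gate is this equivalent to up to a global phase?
S†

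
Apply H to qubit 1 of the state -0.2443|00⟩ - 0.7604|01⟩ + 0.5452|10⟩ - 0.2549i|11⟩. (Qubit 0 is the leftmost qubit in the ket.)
-0.7104|00⟩ + 0.3649|01⟩ + (0.3855 - 0.1802i)|10⟩ + (0.3855 + 0.1802i)|11⟩

H on qubit 1 mixes each pair of kets that differ only in qubit 1: amplitudes (a, b) of (|…0…⟩, |…1…⟩) become ((a + b)/√2, (a − b)/√2). Kets absent from the input have amplitude 0.
(|00⟩, |01⟩): (a, b) = (-0.2443, -0.7604) → (-0.7104, 0.3649)
(|10⟩, |11⟩): (a, b) = (0.5452, -0.2549i) → ((0.3855 - 0.1802i), (0.3855 + 0.1802i))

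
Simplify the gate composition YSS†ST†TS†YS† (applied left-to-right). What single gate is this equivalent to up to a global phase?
S†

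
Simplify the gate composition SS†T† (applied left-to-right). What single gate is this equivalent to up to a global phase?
T†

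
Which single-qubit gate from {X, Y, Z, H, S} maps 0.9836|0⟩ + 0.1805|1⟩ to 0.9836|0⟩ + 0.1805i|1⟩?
S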